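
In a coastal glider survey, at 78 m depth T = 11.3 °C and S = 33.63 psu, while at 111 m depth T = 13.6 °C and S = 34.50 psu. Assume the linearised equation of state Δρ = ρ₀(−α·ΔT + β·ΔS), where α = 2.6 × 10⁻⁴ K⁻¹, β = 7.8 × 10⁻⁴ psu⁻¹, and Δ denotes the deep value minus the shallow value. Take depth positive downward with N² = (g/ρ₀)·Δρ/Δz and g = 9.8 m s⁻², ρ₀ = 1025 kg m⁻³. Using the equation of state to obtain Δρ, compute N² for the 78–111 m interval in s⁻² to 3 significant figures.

2.39 × 10⁻⁵ s⁻²

ΔT = +2.3 K, ΔS = +0.87 psu (deep − shallow).
Δρ/ρ₀ = −αΔT + βΔS = -5.98 × 10⁻⁴ + 6.786 × 10⁻⁴ = 8.06 × 10⁻⁵, so Δρ ≈ 0.08262 kg m⁻³.
N² = (g/ρ₀)·Δρ/Δz = g·(Δρ/ρ₀)/Δz = 9.8 × 8.06 × 10⁻⁵ / 33 = 2.3936 × 10⁻⁵ s⁻² ≈ 2.39 × 10⁻⁵ s⁻².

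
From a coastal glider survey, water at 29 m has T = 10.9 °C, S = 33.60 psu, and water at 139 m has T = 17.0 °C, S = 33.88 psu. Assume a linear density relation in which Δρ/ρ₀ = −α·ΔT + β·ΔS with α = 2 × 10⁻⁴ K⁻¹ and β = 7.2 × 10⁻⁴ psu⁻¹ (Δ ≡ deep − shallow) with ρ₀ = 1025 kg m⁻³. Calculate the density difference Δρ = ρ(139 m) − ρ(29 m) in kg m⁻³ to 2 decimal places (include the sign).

-1.04 kg m⁻³

ΔT = +6.1 K, ΔS = +0.28 psu (deep − shallow).
Δρ/ρ₀ = −(2 × 10⁻⁴)(+6.1) + (7.2 × 10⁻⁴)(+0.28) = -1.0184 × 10⁻³.
Δρ = 1025 × (-1.0184 × 10⁻³) = -1.04 kg m⁻³.
Negative Δρ: lighter below, statically unstable.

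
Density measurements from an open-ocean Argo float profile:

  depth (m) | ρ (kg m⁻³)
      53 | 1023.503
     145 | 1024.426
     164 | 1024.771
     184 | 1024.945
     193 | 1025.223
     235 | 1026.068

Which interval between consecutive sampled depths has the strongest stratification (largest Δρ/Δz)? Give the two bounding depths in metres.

184–193 m

Compute the density gradient over each adjacent pair:
  53–145 m: Δρ/Δz = 0.923/92 = 0.010 kg m⁻⁴
  145–164 m: Δρ/Δz = 0.345/19 = 0.018 kg m⁻⁴
  164–184 m: Δρ/Δz = 0.174/20 = 8.7 × 10⁻³ kg m⁻⁴
  184–193 m: Δρ/Δz = 0.278/9 = 0.031 kg m⁻⁴
  193–235 m: Δρ/Δz = 0.845/42 = 0.020 kg m⁻⁴
The largest gradient is in the 184–193 m interval — the pycnocline.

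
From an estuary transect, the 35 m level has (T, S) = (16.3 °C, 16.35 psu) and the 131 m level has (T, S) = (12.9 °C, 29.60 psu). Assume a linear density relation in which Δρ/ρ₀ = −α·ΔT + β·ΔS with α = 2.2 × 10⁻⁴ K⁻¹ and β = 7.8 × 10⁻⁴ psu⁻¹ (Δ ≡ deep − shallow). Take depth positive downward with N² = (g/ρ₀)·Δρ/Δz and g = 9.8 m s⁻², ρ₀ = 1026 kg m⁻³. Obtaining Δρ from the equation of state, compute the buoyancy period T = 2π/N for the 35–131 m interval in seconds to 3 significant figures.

187 s

ΔT = -3.4 K, ΔS = +13.25 psu (deep − shallow).
Δρ/ρ₀ = −αΔT + βΔS = 7.48 × 10⁻⁴ + 0.010335 = 0.011083, so Δρ ≈ 11.37 kg m⁻³.
N² = (g/ρ₀)·Δρ/Δz = g·(Δρ/ρ₀)/Δz = 9.8 × 0.011083 / 96 = 1.1314 × 10⁻³ s⁻².
N = √(1.1314 × 10⁻³) = 0.033636 rad s⁻¹ → T = 2π/N = 186.80 s ≈ 187 s.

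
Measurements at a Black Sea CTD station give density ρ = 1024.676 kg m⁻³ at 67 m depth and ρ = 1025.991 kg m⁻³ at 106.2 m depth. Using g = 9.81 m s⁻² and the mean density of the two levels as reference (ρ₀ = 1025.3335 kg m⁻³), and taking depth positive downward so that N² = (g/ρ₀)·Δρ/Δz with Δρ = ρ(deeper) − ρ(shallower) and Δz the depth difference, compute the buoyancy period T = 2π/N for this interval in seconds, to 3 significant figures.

351 s

Δρ = 1025.991 − 1024.676 = 1.315 kg m⁻³ over Δz = 106.2 − 67 = 39.2 m.
N² = (9.81/1025.3335) × (1.315/39.2) = 3.2095 × 10⁻⁴ s⁻².
N = √(3.2095 × 10⁻⁴) = 0.017915 rad s⁻¹, so T = 2π/N = 350.72 s ≈ 351 s.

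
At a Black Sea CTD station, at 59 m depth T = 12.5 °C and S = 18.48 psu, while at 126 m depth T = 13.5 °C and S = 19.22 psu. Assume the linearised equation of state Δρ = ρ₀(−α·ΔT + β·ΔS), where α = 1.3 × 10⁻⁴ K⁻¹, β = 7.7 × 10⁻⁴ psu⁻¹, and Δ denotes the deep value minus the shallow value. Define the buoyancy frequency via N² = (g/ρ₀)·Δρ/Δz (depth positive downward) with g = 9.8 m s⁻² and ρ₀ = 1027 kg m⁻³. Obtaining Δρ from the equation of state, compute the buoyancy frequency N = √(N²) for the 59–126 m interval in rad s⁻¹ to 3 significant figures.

8.02 × 10⁻³ rad s⁻¹

ΔT = +1.0 K, ΔS = +0.74 psu (deep − shallow).
Δρ/ρ₀ = −αΔT + βΔS = -1.30 × 10⁻⁴ + 5.698 × 10⁻⁴ = 4.398 × 10⁻⁴, so Δρ ≈ 0.4517 kg m⁻³.
N² = (g/ρ₀)·Δρ/Δz = g·(Δρ/ρ₀)/Δz = 9.8 × 4.398 × 10⁻⁴ / 67 = 6.4329 × 10⁻⁵ s⁻².
N = √(6.4329 × 10⁻⁵) = 8.0205 × 10⁻³ rad s⁻¹ ≈ 8.02 × 10⁻³ rad s⁻¹.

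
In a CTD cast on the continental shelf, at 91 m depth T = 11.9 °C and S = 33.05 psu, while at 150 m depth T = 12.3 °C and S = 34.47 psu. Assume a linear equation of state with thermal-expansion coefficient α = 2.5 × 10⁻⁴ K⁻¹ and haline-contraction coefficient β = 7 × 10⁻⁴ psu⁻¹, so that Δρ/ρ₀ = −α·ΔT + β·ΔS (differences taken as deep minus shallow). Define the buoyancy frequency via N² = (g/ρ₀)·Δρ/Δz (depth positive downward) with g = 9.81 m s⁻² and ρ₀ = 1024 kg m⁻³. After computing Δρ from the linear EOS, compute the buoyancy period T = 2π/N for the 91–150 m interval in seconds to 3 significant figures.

ΔT = +0.4 K, ΔS = +1.42 psu (deep − shallow).
Δρ/ρ₀ = −αΔT + βΔS = -1.00 × 10⁻⁴ + 9.94 × 10⁻⁴ = 8.94 × 10⁻⁴, so Δρ ≈ 0.9155 kg m⁻³.
N² = (g/ρ₀)·Δρ/Δz = g·(Δρ/ρ₀)/Δz = 9.81 × 8.94 × 10⁻⁴ / 59 = 1.4865 × 10⁻⁴ s⁻².
N = √(1.4865 × 10⁻⁴) = 0.012192 rad s⁻¹ → T = 2π/N = 515.35 s ≈ 515 s.

515 s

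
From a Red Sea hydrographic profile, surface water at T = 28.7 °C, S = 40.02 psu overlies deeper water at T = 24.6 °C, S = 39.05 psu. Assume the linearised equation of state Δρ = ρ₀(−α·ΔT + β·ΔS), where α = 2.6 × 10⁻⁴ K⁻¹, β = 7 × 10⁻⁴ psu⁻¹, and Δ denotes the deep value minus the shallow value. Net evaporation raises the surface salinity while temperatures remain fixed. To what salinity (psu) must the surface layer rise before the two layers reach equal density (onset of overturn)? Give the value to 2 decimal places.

Neutral buoyancy requires −α(T_deep − T_surf) + β(S_deep − S_surf′) = 0.
S_surf′ = S_deep − (α/β)·ΔT = 39.05 − (2.6 × 10⁻⁴/7 × 10⁻⁴)·(-4.1) = 40.5729 psu.
Increase required: 40.5729 − 40.02 = 0.5529 psu.

40.57 psu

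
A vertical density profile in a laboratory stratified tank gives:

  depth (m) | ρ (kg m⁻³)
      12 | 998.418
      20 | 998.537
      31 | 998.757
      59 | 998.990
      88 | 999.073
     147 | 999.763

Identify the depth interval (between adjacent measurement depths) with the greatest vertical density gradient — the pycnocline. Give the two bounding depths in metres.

Compute the density gradient over each adjacent pair:
  12–20 m: Δρ/Δz = 0.119/8 = 0.015 kg m⁻⁴
  20–31 m: Δρ/Δz = 0.220/11 = 0.020 kg m⁻⁴
  31–59 m: Δρ/Δz = 0.233/28 = 8.3 × 10⁻³ kg m⁻⁴
  59–88 m: Δρ/Δz = 0.083/29 = 2.9 × 10⁻³ kg m⁻⁴
  88–147 m: Δρ/Δz = 0.690/59 = 0.012 kg m⁻⁴
The largest gradient is in the 20–31 m interval — the pycnocline.

20–31 m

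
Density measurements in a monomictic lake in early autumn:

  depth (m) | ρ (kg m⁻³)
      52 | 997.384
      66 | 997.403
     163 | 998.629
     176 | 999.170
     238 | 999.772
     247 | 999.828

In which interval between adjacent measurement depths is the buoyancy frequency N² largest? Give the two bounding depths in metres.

163–176 m

Compute the density gradient over each adjacent pair:
  52–66 m: Δρ/Δz = 0.019/14 = 1.4 × 10⁻³ kg m⁻⁴
  66–163 m: Δρ/Δz = 1.226/97 = 0.013 kg m⁻⁴
  163–176 m: Δρ/Δz = 0.541/13 = 0.042 kg m⁻⁴
  176–238 m: Δρ/Δz = 0.602/62 = 9.7 × 10⁻³ kg m⁻⁴
  238–247 m: Δρ/Δz = 0.056/9 = 6.2 × 10⁻³ kg m⁻⁴
The largest gradient is in the 163–176 m interval — the pycnocline.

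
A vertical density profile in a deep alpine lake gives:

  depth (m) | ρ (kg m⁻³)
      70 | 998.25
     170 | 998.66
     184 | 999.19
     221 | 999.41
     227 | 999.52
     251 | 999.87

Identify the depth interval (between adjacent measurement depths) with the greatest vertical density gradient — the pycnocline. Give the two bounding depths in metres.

170–184 m

Compute the density gradient over each adjacent pair:
  70–170 m: Δρ/Δz = 0.41/100 = 4.1 × 10⁻³ kg m⁻⁴
  170–184 m: Δρ/Δz = 0.53/14 = 0.038 kg m⁻⁴
  184–221 m: Δρ/Δz = 0.22/37 = 5.9 × 10⁻³ kg m⁻⁴
  221–227 m: Δρ/Δz = 0.11/6 = 0.018 kg m⁻⁴
  227–251 m: Δρ/Δz = 0.35/24 = 0.015 kg m⁻⁴
The largest gradient is in the 170–184 m interval — the pycnocline.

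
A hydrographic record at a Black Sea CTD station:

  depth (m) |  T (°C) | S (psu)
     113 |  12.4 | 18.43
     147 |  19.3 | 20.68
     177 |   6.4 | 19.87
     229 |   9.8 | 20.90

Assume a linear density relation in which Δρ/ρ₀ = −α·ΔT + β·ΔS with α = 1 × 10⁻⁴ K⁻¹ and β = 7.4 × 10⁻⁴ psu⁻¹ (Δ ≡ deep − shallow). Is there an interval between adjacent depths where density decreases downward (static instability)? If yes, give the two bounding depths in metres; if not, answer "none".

Evaluate Δρ/ρ₀ = −αΔT + βΔS across each adjacent pair:
  113–147 m: −αΔT+βΔS = −(1 × 10⁻⁴)(+6.9)+(7.4 × 10⁻⁴)(+2.25) = 9.7 × 10⁻⁴ → stable
  147–177 m: −αΔT+βΔS = −(1 × 10⁻⁴)(-12.9)+(7.4 × 10⁻⁴)(-0.81) = 6.9 × 10⁻⁴ → stable
  177–229 m: −αΔT+βΔS = −(1 × 10⁻⁴)(+3.4)+(7.4 × 10⁻⁴)(+1.03) = 4.2 × 10⁻⁴ → stable
Every interval has Δρ > 0: the column is stably stratified throughout.

none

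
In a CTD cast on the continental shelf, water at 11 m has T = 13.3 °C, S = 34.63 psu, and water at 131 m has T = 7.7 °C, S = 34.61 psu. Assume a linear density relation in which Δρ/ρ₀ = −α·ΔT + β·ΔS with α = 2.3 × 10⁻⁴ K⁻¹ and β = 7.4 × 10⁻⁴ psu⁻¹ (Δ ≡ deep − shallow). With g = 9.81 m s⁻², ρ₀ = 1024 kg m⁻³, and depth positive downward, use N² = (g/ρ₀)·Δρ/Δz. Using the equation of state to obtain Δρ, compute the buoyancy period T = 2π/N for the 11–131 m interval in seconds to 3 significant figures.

616 s

ΔT = -5.6 K, ΔS = -0.02 psu (deep − shallow).
Δρ/ρ₀ = −αΔT + βΔS = 1.288 × 10⁻³ − 1.48 × 10⁻⁵ = 1.2732 × 10⁻³, so Δρ ≈ 1.304 kg m⁻³.
N² = (g/ρ₀)·Δρ/Δz = g·(Δρ/ρ₀)/Δz = 9.81 × 1.2732 × 10⁻³ / 120 = 1.0408 × 10⁻⁴ s⁻².
N = √(1.0408 × 10⁻⁴) = 0.010202 rad s⁻¹ → T = 2π/N = 615.88 s ≈ 616 s.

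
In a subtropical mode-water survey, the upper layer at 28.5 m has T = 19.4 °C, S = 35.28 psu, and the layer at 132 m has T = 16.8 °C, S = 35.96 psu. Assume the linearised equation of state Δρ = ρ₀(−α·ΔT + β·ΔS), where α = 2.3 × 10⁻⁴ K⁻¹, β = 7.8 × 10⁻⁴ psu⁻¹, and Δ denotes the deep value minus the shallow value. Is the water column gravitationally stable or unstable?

ΔT = 16.8 − 19.4 = -2.6 K and ΔS = 35.96 − 35.28 = +0.68 psu (deep − shallow).
−αΔT = 5.98 × 10⁻⁴; βΔS = 5.304 × 10⁻⁴; sum Δρ/ρ₀ = 1.1284 × 10⁻³.
Δρ/ρ₀ > 0, so Δρ > 0: deeper water is denser → statically stable.

stable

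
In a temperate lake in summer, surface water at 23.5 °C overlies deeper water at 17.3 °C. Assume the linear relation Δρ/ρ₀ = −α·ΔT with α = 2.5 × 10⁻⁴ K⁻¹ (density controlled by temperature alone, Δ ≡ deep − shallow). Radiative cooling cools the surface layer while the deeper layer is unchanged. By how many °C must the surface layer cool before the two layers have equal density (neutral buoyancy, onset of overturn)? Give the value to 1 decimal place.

6.2 °C

With temperature the only control, equal density requires T_surf′ = T_deep.
T_surf′ = 17.3 °C.
Cooling required: 23.5 − 17.3 = 6.2 °C.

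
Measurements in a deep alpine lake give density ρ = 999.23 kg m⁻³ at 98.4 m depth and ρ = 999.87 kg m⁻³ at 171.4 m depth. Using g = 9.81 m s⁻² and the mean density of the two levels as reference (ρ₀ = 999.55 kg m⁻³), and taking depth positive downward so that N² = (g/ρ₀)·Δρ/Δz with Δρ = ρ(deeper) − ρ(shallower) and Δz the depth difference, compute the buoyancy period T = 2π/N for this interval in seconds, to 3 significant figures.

677 s

Δρ = 999.87 − 999.23 = 0.64 kg m⁻³ over Δz = 171.4 − 98.4 = 73 m.
N² = (9.81/999.55) × (0.64/73) = 8.6044 × 10⁻⁵ s⁻².
N = √(8.6044 × 10⁻⁵) = 9.2760 × 10⁻³ rad s⁻¹, so T = 2π/N = 677.36 s ≈ 677 s.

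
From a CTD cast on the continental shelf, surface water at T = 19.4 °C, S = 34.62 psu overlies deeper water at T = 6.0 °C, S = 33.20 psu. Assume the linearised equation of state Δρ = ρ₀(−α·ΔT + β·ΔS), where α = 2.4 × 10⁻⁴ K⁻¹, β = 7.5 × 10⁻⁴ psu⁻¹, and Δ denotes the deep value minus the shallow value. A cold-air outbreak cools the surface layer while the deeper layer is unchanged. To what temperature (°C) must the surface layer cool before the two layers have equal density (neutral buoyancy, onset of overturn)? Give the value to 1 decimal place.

10.4 °C

Neutral buoyancy requires Δρ = 0, i.e. −α(T_deep − T_surf′) + β(S_deep − S_surf) = 0.
T_surf′ = T_deep − (β/α)·ΔS = 6.0 − (7.5 × 10⁻⁴/2.4 × 10⁻⁴)·(-1.42) = 10.438 °C.
Cooling required: 19.4 − (10.438) = 8.962 °C.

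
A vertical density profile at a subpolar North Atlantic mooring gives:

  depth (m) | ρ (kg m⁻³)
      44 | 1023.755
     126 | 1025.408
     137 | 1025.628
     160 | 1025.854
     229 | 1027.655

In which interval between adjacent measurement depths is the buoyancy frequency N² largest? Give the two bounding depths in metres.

Compute the density gradient over each adjacent pair:
  44–126 m: Δρ/Δz = 1.653/82 = 0.020 kg m⁻⁴
  126–137 m: Δρ/Δz = 0.220/11 = 0.020 kg m⁻⁴
  137–160 m: Δρ/Δz = 0.226/23 = 9.8 × 10⁻³ kg m⁻⁴
  160–229 m: Δρ/Δz = 1.801/69 = 0.026 kg m⁻⁴
The largest gradient is in the 160–229 m interval — the pycnocline.

160–229 m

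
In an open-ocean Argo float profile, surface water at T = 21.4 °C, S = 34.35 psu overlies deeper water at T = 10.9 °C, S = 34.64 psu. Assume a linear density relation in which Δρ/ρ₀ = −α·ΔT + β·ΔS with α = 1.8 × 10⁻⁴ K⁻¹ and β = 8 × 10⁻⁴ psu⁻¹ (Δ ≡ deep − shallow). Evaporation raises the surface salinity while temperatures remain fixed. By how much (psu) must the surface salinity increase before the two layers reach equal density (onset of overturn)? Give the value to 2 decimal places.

2.65 psu

Neutral buoyancy requires −α(T_deep − T_surf) + β(S_deep − S_surf′) = 0.
S_surf′ = S_deep − (α/β)·ΔT = 34.64 − (1.8 × 10⁻⁴/8 × 10⁻⁴)·(-10.5) = 37.0025 psu.
Increase required: 37.0025 − 34.35 = 2.6525 psu.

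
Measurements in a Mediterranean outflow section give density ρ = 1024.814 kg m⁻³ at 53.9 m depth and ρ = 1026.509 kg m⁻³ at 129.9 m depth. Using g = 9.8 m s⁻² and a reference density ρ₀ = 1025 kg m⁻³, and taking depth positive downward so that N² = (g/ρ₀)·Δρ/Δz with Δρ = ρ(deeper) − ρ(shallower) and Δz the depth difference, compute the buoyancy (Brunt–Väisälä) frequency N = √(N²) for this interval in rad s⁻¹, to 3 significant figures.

Δρ = 1026.509 − 1024.814 = 1.695 kg m⁻³ over Δz = 129.9 − 53.9 = 76 m.
N² = (9.8/1025) × (1.695/76) = 2.1323 × 10⁻⁴ s⁻².
N = √(2.1323 × 10⁻⁴) = 0.014602 rad s⁻¹ ≈ 0.0146 rad s⁻¹.

0.0146 rad s⁻¹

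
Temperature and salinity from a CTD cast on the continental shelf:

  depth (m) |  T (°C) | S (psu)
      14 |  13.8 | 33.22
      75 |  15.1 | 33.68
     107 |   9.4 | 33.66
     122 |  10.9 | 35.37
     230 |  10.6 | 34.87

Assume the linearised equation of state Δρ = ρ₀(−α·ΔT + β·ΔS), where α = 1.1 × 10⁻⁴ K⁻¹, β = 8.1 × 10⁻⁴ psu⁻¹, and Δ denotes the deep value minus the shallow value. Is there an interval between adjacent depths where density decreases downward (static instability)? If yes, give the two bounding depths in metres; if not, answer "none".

Evaluate Δρ/ρ₀ = −αΔT + βΔS across each adjacent pair:
  14–75 m: −αΔT+βΔS = −(1.1 × 10⁻⁴)(+1.3)+(8.1 × 10⁻⁴)(+0.46) = 2.3 × 10⁻⁴ → stable
  75–107 m: −αΔT+βΔS = −(1.1 × 10⁻⁴)(-5.7)+(8.1 × 10⁻⁴)(-0.02) = 6.1 × 10⁻⁴ → stable
  107–122 m: −αΔT+βΔS = −(1.1 × 10⁻⁴)(+1.5)+(8.1 × 10⁻⁴)(+1.71) = 1.2 × 10⁻³ → stable
  122–230 m: −αΔT+βΔS = −(1.1 × 10⁻⁴)(-0.3)+(8.1 × 10⁻⁴)(-0.50) = -3.7 × 10⁻⁴ → UNSTABLE
The 122–230 m interval has Δρ < 0: lighter water underlies denser water.

122–230 m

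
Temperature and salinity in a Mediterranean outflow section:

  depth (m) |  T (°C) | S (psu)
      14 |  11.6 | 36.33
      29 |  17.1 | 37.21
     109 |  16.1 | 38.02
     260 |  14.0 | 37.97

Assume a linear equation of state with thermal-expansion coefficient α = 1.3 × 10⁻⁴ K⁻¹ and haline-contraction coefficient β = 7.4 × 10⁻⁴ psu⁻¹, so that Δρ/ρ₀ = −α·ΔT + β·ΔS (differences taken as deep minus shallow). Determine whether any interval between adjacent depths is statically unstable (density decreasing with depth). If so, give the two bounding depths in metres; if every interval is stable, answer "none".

14–29 m

Evaluate Δρ/ρ₀ = −αΔT + βΔS across each adjacent pair:
  14–29 m: −αΔT+βΔS = −(1.3 × 10⁻⁴)(+5.5)+(7.4 × 10⁻⁴)(+0.88) = -6.4 × 10⁻⁵ → UNSTABLE
  29–109 m: −αΔT+βΔS = −(1.3 × 10⁻⁴)(-1.0)+(7.4 × 10⁻⁴)(+0.81) = 7.3 × 10⁻⁴ → stable
  109–260 m: −αΔT+βΔS = −(1.3 × 10⁻⁴)(-2.1)+(7.4 × 10⁻⁴)(-0.05) = 2.4 × 10⁻⁴ → stable
The 14–29 m interval has Δρ < 0: lighter water underlies denser water.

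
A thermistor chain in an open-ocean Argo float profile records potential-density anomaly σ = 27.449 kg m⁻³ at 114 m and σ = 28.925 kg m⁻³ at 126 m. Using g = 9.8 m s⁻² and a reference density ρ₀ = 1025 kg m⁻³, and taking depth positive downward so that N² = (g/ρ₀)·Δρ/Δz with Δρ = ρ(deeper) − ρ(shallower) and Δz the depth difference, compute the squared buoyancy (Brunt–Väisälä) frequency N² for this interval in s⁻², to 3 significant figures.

1.18 × 10⁻³ s⁻²

Δρ = 1028.925 − 1027.449 = 1.476 kg m⁻³ over Δz = 126 − 114 = 12 m.
N² = (9.8/1025) × (1.476/12) = 1.1760 × 10⁻³ s⁻² ≈ 1.18 × 10⁻³ s⁻².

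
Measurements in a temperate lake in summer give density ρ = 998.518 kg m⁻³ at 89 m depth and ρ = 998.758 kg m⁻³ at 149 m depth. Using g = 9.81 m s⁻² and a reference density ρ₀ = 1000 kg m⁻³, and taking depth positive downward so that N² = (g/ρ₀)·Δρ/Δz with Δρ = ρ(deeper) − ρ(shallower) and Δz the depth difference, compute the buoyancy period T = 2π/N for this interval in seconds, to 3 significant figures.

Δρ = 998.758 − 998.518 = 0.240 kg m⁻³ over Δz = 149 − 89 = 60 m.
N² = (9.81/1000) × (0.240/60) = 3.9240 × 10⁻⁵ s⁻².
N = √(3.9240 × 10⁻⁵) = 6.2642 × 10⁻³ rad s⁻¹, so T = 2π/N = 1.0030 × 10³ s ≈ 1.00 × 10³ s.

1.00 × 10³ s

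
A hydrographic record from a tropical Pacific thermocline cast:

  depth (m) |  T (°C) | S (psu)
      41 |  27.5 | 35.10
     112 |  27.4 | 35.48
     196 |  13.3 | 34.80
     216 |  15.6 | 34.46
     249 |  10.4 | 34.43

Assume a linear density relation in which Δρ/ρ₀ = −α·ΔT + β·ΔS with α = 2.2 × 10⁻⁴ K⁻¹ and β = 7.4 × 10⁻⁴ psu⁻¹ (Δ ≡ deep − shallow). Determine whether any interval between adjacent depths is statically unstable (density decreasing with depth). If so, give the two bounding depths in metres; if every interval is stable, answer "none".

196–216 m

Evaluate Δρ/ρ₀ = −αΔT + βΔS across each adjacent pair:
  41–112 m: −αΔT+βΔS = −(2.2 × 10⁻⁴)(-0.1)+(7.4 × 10⁻⁴)(+0.38) = 3.0 × 10⁻⁴ → stable
  112–196 m: −αΔT+βΔS = −(2.2 × 10⁻⁴)(-14.1)+(7.4 × 10⁻⁴)(-0.68) = 2.6 × 10⁻³ → stable
  196–216 m: −αΔT+βΔS = −(2.2 × 10⁻⁴)(+2.3)+(7.4 × 10⁻⁴)(-0.34) = -7.6 × 10⁻⁴ → UNSTABLE
  216–249 m: −αΔT+βΔS = −(2.2 × 10⁻⁴)(-5.2)+(7.4 × 10⁻⁴)(-0.03) = 1.1 × 10⁻³ → stable
The 196–216 m interval has Δρ < 0: lighter water underlies denser water.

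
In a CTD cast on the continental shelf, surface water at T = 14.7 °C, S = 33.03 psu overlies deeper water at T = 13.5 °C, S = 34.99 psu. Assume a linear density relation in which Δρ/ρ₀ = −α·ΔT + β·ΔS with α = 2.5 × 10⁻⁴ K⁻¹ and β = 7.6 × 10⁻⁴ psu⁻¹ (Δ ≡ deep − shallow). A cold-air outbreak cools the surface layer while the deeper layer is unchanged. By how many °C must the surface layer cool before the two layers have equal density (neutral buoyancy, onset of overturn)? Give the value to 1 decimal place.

Neutral buoyancy requires Δρ = 0, i.e. −α(T_deep − T_surf′) + β(S_deep − S_surf) = 0.
T_surf′ = T_deep − (β/α)·ΔS = 13.5 − (7.6 × 10⁻⁴/2.5 × 10⁻⁴)·(+1.96) = 7.542 °C.
Cooling required: 14.7 − (7.542) = 7.158 °C.

7.2 °C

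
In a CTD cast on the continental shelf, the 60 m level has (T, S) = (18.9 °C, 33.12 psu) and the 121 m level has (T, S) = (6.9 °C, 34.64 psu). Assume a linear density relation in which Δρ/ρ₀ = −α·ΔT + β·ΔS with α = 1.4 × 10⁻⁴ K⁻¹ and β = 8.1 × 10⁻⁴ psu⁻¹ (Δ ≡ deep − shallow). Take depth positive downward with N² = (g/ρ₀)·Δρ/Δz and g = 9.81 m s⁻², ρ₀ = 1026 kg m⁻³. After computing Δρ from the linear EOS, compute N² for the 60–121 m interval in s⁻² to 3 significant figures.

4.68 × 10⁻⁴ s⁻²

ΔT = -12.0 K, ΔS = +1.52 psu (deep − shallow).
Δρ/ρ₀ = −αΔT + βΔS = 1.68 × 10⁻³ + 1.2312 × 10⁻³ = 2.9112 × 10⁻³, so Δρ ≈ 2.987 kg m⁻³.
N² = (g/ρ₀)·Δρ/Δz = g·(Δρ/ρ₀)/Δz = 9.81 × 2.9112 × 10⁻³ / 61 = 4.6818 × 10⁻⁴ s⁻² ≈ 4.68 × 10⁻⁴ s⁻².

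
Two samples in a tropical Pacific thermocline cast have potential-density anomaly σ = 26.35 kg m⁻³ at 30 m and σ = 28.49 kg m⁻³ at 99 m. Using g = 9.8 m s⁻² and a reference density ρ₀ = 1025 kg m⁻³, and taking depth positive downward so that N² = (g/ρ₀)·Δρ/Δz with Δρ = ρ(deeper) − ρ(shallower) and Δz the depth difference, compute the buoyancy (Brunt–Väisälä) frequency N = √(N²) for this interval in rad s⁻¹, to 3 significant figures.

Δρ = 1028.49 − 1026.35 = 2.14 kg m⁻³ over Δz = 99 − 30 = 69 m.
N² = (9.8/1025) × (2.14/69) = 2.9653 × 10⁻⁴ s⁻².
N = √(2.9653 × 10⁻⁴) = 0.017220 rad s⁻¹ ≈ 0.0172 rad s⁻¹.
N² > 0, so the interval is statically stable.

0.0172 rad s⁻¹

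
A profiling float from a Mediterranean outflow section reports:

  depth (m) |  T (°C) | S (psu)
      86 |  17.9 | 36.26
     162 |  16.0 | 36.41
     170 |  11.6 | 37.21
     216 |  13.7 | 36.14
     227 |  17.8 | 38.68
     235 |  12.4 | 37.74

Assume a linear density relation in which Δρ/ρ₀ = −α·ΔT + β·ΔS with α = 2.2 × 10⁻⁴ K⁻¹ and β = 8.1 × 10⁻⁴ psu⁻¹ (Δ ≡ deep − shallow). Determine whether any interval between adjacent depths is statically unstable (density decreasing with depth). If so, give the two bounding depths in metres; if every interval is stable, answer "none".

Evaluate Δρ/ρ₀ = −αΔT + βΔS across each adjacent pair:
  86–162 m: −αΔT+βΔS = −(2.2 × 10⁻⁴)(-1.9)+(8.1 × 10⁻⁴)(+0.15) = 5.4 × 10⁻⁴ → stable
  162–170 m: −αΔT+βΔS = −(2.2 × 10⁻⁴)(-4.4)+(8.1 × 10⁻⁴)(+0.80) = 1.6 × 10⁻³ → stable
  170–216 m: −αΔT+βΔS = −(2.2 × 10⁻⁴)(+2.1)+(8.1 × 10⁻⁴)(-1.07) = -1.3 × 10⁻³ → UNSTABLE
  216–227 m: −αΔT+βΔS = −(2.2 × 10⁻⁴)(+4.1)+(8.1 × 10⁻⁴)(+2.54) = 1.2 × 10⁻³ → stable
  227–235 m: −αΔT+βΔS = −(2.2 × 10⁻⁴)(-5.4)+(8.1 × 10⁻⁴)(-0.94) = 4.3 × 10⁻⁴ → stable
The 170–216 m interval has Δρ < 0: lighter water underlies denser water.

170–216 m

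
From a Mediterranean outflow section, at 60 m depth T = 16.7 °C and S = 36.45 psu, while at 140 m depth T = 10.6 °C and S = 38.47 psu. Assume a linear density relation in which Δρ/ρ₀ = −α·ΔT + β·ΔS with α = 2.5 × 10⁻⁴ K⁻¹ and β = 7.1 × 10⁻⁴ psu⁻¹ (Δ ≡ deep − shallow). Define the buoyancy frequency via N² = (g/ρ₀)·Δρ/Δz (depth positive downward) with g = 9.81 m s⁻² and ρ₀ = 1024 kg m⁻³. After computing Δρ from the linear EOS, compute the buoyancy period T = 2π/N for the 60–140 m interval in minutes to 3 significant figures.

ΔT = -6.1 K, ΔS = +2.02 psu (deep − shallow).
Δρ/ρ₀ = −αΔT + βΔS = 1.525 × 10⁻³ + 1.4342 × 10⁻³ = 2.9592 × 10⁻³, so Δρ ≈ 3.030 kg m⁻³.
N² = (g/ρ₀)·Δρ/Δz = g·(Δρ/ρ₀)/Δz = 9.81 × 2.9592 × 10⁻³ / 80 = 3.6287 × 10⁻⁴ s⁻².
N = √(3.6287 × 10⁻⁴) = 0.019049 rad s⁻¹ → T = 2π/N = 329.84 s = 5.4973 min ≈ 5.50 min.

5.50 min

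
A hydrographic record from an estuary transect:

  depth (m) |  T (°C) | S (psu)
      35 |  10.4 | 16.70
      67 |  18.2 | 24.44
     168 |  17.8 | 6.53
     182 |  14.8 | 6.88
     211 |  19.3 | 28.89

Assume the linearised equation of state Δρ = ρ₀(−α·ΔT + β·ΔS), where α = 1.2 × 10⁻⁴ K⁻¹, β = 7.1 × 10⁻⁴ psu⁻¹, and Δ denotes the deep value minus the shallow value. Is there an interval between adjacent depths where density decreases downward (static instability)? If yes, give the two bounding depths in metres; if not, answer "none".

Evaluate Δρ/ρ₀ = −αΔT + βΔS across each adjacent pair:
  35–67 m: −αΔT+βΔS = −(1.2 × 10⁻⁴)(+7.8)+(7.1 × 10⁻⁴)(+7.74) = 4.6 × 10⁻³ → stable
  67–168 m: −αΔT+βΔS = −(1.2 × 10⁻⁴)(-0.4)+(7.1 × 10⁻⁴)(-17.91) = -0.013 → UNSTABLE
  168–182 m: −αΔT+βΔS = −(1.2 × 10⁻⁴)(-3.0)+(7.1 × 10⁻⁴)(+0.35) = 6.1 × 10⁻⁴ → stable
  182–211 m: −αΔT+βΔS = −(1.2 × 10⁻⁴)(+4.5)+(7.1 × 10⁻⁴)(+22.01) = 0.015 → stable
The 67–168 m interval has Δρ < 0: lighter water underlies denser water.

67–168 m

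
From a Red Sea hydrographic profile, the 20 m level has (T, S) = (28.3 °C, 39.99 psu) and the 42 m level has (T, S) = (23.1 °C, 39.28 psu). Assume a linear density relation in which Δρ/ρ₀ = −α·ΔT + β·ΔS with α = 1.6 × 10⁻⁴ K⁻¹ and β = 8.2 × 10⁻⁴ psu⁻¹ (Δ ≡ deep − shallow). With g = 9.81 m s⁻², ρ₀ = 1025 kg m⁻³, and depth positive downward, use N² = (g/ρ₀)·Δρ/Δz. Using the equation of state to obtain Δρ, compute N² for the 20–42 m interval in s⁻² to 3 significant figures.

1.11 × 10⁻⁴ s⁻²

ΔT = -5.2 K, ΔS = -0.71 psu (deep − shallow).
Δρ/ρ₀ = −αΔT + βΔS = 8.32 × 10⁻⁴ − 5.822 × 10⁻⁴ = 2.498 × 10⁻⁴, so Δρ ≈ 0.2560 kg m⁻³.
N² = (g/ρ₀)·Δρ/Δz = g·(Δρ/ρ₀)/Δz = 9.81 × 2.498 × 10⁻⁴ / 22 = 1.1139 × 10⁻⁴ s⁻² ≈ 1.11 × 10⁻⁴ s⁻².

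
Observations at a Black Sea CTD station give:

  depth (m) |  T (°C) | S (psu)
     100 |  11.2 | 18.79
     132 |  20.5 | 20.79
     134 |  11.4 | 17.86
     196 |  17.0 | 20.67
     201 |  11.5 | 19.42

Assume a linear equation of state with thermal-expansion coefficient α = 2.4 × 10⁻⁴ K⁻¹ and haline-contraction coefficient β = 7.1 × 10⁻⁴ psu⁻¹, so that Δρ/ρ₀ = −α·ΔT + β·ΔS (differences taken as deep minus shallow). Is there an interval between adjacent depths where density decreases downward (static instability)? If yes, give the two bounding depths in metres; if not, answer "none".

100–132 m

Evaluate Δρ/ρ₀ = −αΔT + βΔS across each adjacent pair:
  100–132 m: −αΔT+βΔS = −(2.4 × 10⁻⁴)(+9.3)+(7.1 × 10⁻⁴)(+2.00) = -8.1 × 10⁻⁴ → UNSTABLE
  132–134 m: −αΔT+βΔS = −(2.4 × 10⁻⁴)(-9.1)+(7.1 × 10⁻⁴)(-2.93) = 1.0 × 10⁻⁴ → stable
  134–196 m: −αΔT+βΔS = −(2.4 × 10⁻⁴)(+5.6)+(7.1 × 10⁻⁴)(+2.81) = 6.5 × 10⁻⁴ → stable
  196–201 m: −αΔT+βΔS = −(2.4 × 10⁻⁴)(-5.5)+(7.1 × 10⁻⁴)(-1.25) = 4.3 × 10⁻⁴ → stable
The 100–132 m interval has Δρ < 0: lighter water underlies denser water.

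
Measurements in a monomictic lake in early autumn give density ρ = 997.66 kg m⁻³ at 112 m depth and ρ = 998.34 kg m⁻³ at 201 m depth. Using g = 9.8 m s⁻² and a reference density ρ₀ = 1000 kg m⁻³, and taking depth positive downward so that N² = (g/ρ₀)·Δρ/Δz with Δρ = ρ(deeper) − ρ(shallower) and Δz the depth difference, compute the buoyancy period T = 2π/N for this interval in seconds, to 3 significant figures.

Δρ = 998.34 − 997.66 = 0.68 kg m⁻³ over Δz = 201 − 112 = 89 m.
N² = (9.8/1000) × (0.68/89) = 7.4876 × 10⁻⁵ s⁻².
N = √(7.4876 × 10⁻⁵) = 8.6531 × 10⁻³ rad s⁻¹, so T = 2π/N = 726.12 s ≈ 726 s.

726 s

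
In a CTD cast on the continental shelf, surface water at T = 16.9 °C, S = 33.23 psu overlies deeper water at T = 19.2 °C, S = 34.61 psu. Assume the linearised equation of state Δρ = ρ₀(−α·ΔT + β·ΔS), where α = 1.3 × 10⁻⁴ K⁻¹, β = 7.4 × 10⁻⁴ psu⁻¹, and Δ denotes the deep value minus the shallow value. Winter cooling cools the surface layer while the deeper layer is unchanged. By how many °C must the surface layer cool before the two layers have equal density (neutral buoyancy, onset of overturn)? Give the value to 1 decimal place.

5.6 °C

Neutral buoyancy requires Δρ = 0, i.e. −α(T_deep − T_surf′) + β(S_deep − S_surf) = 0.
T_surf′ = T_deep − (β/α)·ΔS = 19.2 − (7.4 × 10⁻⁴/1.3 × 10⁻⁴)·(+1.38) = 11.345 °C.
Cooling required: 16.9 − (11.345) = 5.555 °C.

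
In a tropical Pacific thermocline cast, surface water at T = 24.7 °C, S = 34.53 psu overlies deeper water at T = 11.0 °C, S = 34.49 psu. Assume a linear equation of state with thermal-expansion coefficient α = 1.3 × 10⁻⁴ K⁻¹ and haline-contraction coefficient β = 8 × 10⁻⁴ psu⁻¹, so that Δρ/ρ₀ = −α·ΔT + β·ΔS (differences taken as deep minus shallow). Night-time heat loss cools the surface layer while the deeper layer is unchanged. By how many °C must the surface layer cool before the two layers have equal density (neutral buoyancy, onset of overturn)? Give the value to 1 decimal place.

Neutral buoyancy requires Δρ = 0, i.e. −α(T_deep − T_surf′) + β(S_deep − S_surf) = 0.
T_surf′ = T_deep − (β/α)·ΔS = 11.0 − (8 × 10⁻⁴/1.3 × 10⁻⁴)·(-0.04) = 11.246 °C.
Cooling required: 24.7 − (11.246) = 13.454 °C.

13.5 °C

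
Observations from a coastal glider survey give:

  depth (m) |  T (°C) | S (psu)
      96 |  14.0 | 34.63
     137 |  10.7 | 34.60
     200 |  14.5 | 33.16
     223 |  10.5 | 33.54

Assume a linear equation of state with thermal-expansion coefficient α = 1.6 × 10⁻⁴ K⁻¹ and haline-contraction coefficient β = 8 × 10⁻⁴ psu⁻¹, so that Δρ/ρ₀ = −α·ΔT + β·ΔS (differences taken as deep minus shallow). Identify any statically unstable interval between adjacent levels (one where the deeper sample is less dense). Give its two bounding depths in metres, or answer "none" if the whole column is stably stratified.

Evaluate Δρ/ρ₀ = −αΔT + βΔS across each adjacent pair:
  96–137 m: −αΔT+βΔS = −(1.6 × 10⁻⁴)(-3.3)+(8 × 10⁻⁴)(-0.03) = 5.0 × 10⁻⁴ → stable
  137–200 m: −αΔT+βΔS = −(1.6 × 10⁻⁴)(+3.8)+(8 × 10⁻⁴)(-1.44) = -1.8 × 10⁻³ → UNSTABLE
  200–223 m: −αΔT+βΔS = −(1.6 × 10⁻⁴)(-4.0)+(8 × 10⁻⁴)(+0.38) = 9.4 × 10⁻⁴ → stable
The 137–200 m interval has Δρ < 0: lighter water underlies denser water.

137–200 m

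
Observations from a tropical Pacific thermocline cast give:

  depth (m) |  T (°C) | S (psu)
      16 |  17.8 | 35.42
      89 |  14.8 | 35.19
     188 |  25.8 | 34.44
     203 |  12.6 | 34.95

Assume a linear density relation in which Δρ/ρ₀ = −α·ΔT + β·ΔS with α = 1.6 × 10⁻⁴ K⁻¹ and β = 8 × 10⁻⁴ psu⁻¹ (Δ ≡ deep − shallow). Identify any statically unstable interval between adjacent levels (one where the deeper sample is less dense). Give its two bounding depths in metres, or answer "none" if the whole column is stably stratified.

89–188 m

Evaluate Δρ/ρ₀ = −αΔT + βΔS across each adjacent pair:
  16–89 m: −αΔT+βΔS = −(1.6 × 10⁻⁴)(-3.0)+(8 × 10⁻⁴)(-0.23) = 3.0 × 10⁻⁴ → stable
  89–188 m: −αΔT+βΔS = −(1.6 × 10⁻⁴)(+11.0)+(8 × 10⁻⁴)(-0.75) = -2.4 × 10⁻³ → UNSTABLE
  188–203 m: −αΔT+βΔS = −(1.6 × 10⁻⁴)(-13.2)+(8 × 10⁻⁴)(+0.51) = 2.5 × 10⁻³ → stable
The 89–188 m interval has Δρ < 0: lighter water underlies denser water.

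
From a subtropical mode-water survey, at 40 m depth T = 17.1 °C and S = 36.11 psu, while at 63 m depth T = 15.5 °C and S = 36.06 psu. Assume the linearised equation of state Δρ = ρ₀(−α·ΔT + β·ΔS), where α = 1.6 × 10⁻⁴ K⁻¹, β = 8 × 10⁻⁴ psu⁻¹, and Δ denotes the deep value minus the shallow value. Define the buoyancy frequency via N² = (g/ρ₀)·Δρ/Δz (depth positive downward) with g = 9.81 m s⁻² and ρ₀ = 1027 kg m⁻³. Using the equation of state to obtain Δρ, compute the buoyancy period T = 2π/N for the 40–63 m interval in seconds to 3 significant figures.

ΔT = -1.6 K, ΔS = -0.05 psu (deep − shallow).
Δρ/ρ₀ = −αΔT + βΔS = 2.56 × 10⁻⁴ − 4.00 × 10⁻⁵ = 2.16 × 10⁻⁴, so Δρ ≈ 0.2218 kg m⁻³.
N² = (g/ρ₀)·Δρ/Δz = g·(Δρ/ρ₀)/Δz = 9.81 × 2.16 × 10⁻⁴ / 23 = 9.2129 × 10⁻⁵ s⁻².
N = √(9.2129 × 10⁻⁵) = 9.5984 × 10⁻³ rad s⁻¹ → T = 2π/N = 654.61 s ≈ 655 s.

655 s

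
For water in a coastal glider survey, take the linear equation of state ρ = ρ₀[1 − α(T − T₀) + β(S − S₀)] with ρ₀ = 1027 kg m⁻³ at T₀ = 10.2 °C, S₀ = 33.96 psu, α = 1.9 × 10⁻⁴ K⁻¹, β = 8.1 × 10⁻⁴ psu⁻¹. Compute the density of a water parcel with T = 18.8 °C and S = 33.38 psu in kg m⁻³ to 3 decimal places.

T − T₀ = +8.6 K, S − S₀ = -0.58 psu.
Bracket = 1 − α·(+8.6) + β·(-0.58) = 1 + (-2.1038 × 10⁻³) = 0.9978962.
ρ = 1027 × 0.9978962 = 1024.839 kg m⁻³.

1024.839 kg m⁻³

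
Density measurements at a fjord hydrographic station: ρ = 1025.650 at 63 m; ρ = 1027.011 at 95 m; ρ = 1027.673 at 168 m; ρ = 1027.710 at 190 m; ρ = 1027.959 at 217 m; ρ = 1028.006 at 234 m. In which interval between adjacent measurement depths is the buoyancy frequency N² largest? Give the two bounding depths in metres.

Compute the density gradient over each adjacent pair:
  63–95 m: Δρ/Δz = 1.361/32 = 0.043 kg m⁻⁴
  95–168 m: Δρ/Δz = 0.662/73 = 9.1 × 10⁻³ kg m⁻⁴
  168–190 m: Δρ/Δz = 0.037/22 = 1.7 × 10⁻³ kg m⁻⁴
  190–217 m: Δρ/Δz = 0.249/27 = 9.2 × 10⁻³ kg m⁻⁴
  217–234 m: Δρ/Δz = 0.047/17 = 2.8 × 10⁻³ kg m⁻⁴
The largest gradient is in the 63–95 m interval — the pycnocline.

63–95 m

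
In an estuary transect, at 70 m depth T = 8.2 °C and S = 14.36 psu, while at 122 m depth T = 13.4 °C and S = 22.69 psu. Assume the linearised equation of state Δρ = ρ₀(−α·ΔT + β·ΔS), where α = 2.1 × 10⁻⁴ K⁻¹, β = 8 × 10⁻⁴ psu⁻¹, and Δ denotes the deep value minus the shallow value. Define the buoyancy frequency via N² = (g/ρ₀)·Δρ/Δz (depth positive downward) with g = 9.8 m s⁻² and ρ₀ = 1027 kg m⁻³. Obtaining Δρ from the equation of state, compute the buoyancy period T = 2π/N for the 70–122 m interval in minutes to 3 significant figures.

ΔT = +5.2 K, ΔS = +8.33 psu (deep − shallow).
Δρ/ρ₀ = −αΔT + βΔS = -1.092 × 10⁻³ + 6.664 × 10⁻³ = 5.572 × 10⁻³, so Δρ ≈ 5.722 kg m⁻³.
N² = (g/ρ₀)·Δρ/Δz = g·(Δρ/ρ₀)/Δz = 9.8 × 5.572 × 10⁻³ / 52 = 1.0501 × 10⁻³ s⁻².
N = √(1.0501 × 10⁻³) = 0.032405 rad s⁻¹ → T = 2π/N = 193.90 s = 3.2317 min ≈ 3.23 min.

3.23 min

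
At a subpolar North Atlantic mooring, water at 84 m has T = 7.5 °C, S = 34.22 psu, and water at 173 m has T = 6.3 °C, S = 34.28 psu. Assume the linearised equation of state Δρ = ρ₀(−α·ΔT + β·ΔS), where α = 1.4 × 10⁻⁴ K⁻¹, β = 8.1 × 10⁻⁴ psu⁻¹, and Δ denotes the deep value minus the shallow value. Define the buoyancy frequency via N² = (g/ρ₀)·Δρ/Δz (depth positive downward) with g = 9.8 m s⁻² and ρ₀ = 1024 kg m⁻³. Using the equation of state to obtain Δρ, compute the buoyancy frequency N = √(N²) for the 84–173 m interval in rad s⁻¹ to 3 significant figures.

4.88 × 10⁻³ rad s⁻¹

ΔT = -1.2 K, ΔS = +0.06 psu (deep − shallow).
Δρ/ρ₀ = −αΔT + βΔS = 1.68 × 10⁻⁴ + 4.86 × 10⁻⁵ = 2.166 × 10⁻⁴, so Δρ ≈ 0.2218 kg m⁻³.
N² = (g/ρ₀)·Δρ/Δz = g·(Δρ/ρ₀)/Δz = 9.8 × 2.166 × 10⁻⁴ / 89 = 2.3850 × 10⁻⁵ s⁻².
N = √(2.3850 × 10⁻⁵) = 4.8836 × 10⁻³ rad s⁻¹ ≈ 4.88 × 10⁻³ rad s⁻¹.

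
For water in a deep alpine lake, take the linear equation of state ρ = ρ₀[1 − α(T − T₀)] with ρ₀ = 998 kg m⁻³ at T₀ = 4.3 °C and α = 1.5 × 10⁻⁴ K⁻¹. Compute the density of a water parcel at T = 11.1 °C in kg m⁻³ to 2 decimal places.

T − T₀ = +6.8 K.
Bracket = 1 − α·(+6.8) = 1 + (-1.02 × 10⁻³) = 0.9989800.
ρ = 998 × 0.9989800 = 996.98 kg m⁻³.

996.98 kg m⁻³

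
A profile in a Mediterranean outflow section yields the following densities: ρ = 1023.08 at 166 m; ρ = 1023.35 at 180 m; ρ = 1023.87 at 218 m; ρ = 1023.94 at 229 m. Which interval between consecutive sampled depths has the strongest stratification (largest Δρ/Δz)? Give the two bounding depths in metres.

166–180 m

Compute the density gradient over each adjacent pair:
  166–180 m: Δρ/Δz = 0.27/14 = 0.019 kg m⁻⁴
  180–218 m: Δρ/Δz = 0.52/38 = 0.014 kg m⁻⁴
  218–229 m: Δρ/Δz = 0.07/11 = 6.4 × 10⁻³ kg m⁻⁴
The largest gradient is in the 166–180 m interval — the pycnocline.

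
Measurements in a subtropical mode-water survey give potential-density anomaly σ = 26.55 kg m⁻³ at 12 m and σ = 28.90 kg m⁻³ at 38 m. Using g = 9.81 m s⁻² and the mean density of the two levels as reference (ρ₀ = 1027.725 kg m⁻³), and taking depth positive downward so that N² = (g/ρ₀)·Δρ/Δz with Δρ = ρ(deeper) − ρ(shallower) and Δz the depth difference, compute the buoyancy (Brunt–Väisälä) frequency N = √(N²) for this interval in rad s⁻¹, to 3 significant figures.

0.0294 rad s⁻¹

Δρ = 1028.90 − 1026.55 = 2.35 kg m⁻³ over Δz = 38 − 12 = 26 m.
N² = (9.81/1027.725) × (2.35/26) = 8.6275 × 10⁻⁴ s⁻².
N = √(8.6275 × 10⁻⁴) = 0.029373 rad s⁻¹ ≈ 0.0294 rad s⁻¹.
A positive N² confirms static stability across the interval.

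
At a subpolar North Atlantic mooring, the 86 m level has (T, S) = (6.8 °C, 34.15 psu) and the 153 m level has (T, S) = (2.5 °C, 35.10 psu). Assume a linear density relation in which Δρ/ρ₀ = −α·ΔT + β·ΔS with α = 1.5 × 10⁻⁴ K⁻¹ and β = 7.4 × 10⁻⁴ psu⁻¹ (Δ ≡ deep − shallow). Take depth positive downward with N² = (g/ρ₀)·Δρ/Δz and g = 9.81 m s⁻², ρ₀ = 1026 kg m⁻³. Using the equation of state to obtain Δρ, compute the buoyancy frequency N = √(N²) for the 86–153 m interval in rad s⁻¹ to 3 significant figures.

0.0140 rad s⁻¹

ΔT = -4.3 K, ΔS = +0.95 psu (deep − shallow).
Δρ/ρ₀ = −αΔT + βΔS = 6.45 × 10⁻⁴ + 7.03 × 10⁻⁴ = 1.348 × 10⁻³, so Δρ ≈ 1.383 kg m⁻³.
N² = (g/ρ₀)·Δρ/Δz = g·(Δρ/ρ₀)/Δz = 9.81 × 1.348 × 10⁻³ / 67 = 1.9737 × 10⁻⁴ s⁻².
N = √(1.9737 × 10⁻⁴) = 0.014049 rad s⁻¹ ≈ 0.0140 rad s⁻¹.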